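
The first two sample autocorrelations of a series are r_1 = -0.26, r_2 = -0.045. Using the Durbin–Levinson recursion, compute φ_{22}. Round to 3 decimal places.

-0.121

φ_{22} = (r_2 − r_1²) / (1 − r_1²)
r_1² = (-0.26)² = 0.0676
Numerator = -0.045 − 0.0676 = -0.1126; denominator = 1 − 0.0676 = 0.9324
φ_{22} = -0.1126 / 0.9324 = -0.121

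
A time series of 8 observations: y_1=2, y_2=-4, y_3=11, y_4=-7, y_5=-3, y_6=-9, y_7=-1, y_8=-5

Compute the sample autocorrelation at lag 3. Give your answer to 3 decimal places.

-0.405

Mean ȳ = (2 − 4 + 11 − 7 − 3 − 9 − 1 − 5)/8 = -2.0000
Numerator Σ_{t=1}^{5}(y_t−ȳ)(y_{t+3}−ȳ) = -111.0000
Denominator Σ(y_t−ȳ)² = 274.0000
r_3 = -111.0000 / 274.0000 = -0.405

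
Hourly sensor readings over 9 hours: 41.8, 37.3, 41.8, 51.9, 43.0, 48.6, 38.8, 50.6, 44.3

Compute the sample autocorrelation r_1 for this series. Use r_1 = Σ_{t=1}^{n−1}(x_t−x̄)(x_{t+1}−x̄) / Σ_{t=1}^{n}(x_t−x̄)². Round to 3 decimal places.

Mean x̄ = (41.8 + 37.3 + 41.8 + 51.9 + 43.0 + 48.6 + 38.8 + 50.6 + 44.3)/9 = 44.2333
Numerator Σ_{t=1}^{8}(x_t−x̄)(x_{t+1}−x̄) = -57.6478
Denominator Σ(x_t−x̄)² = 209.3400
r_1 = -57.6478 / 209.3400 = -0.275

-0.275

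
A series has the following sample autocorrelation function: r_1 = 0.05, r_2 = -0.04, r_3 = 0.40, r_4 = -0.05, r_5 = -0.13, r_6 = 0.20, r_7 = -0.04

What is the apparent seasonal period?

3

The largest autocorrelation is r_3 = 0.40, with a weaker echo at lag 6 (0.20); the remaining lags stay at or below 0.05.
The dominant spike at lag 3 indicates a seasonal period of 3.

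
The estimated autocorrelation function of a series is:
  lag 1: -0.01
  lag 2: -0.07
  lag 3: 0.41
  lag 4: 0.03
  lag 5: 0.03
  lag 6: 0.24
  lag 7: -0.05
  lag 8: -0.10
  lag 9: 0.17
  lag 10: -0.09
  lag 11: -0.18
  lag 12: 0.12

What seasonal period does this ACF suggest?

3

The largest autocorrelation is r_3 = 0.41, with weaker echoes at lags 6 (0.24) and 9 (0.17); the remaining lags stay at or below 0.12.
The dominant spike at lag 3 indicates a seasonal period of 3.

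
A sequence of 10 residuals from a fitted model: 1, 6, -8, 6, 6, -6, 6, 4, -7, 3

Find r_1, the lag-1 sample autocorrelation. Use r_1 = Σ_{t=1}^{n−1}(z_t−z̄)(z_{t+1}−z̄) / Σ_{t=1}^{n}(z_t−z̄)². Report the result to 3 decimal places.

Mean z̄ = (1 + 6 − 8 + 6 + 6 − 6 + 6 + 4 − 7 + 3)/10 = 1.1000
Numerator Σ_{t=1}^{9}(z_t−z̄)(z_{t+1}−z̄) = -159.9100
Denominator Σ(z_t−z̄)² = 306.9000
r_1 = -159.9100 / 306.9000 = -0.521

-0.521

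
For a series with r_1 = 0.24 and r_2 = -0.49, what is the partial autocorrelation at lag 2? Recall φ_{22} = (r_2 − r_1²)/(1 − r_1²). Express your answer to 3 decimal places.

φ_{22} = (r_2 − r_1²) / (1 − r_1²)
r_1² = (0.24)² = 0.0576
Numerator = -0.49 − 0.0576 = -0.5476; denominator = 1 − 0.0576 = 0.9424
φ_{22} = -0.5476 / 0.9424 = -0.581

-0.581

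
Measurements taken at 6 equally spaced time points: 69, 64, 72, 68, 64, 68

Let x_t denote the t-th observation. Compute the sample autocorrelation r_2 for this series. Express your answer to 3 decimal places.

-0.221

Mean x̄ = (69 + 64 + 72 + 68 + 64 + 68)/6 = 67.5000
Numerator Σ_{t=1}^{4}(x_t−x̄)(x_{t+2}−x̄) = -10.5000
Denominator Σ(x_t−x̄)² = 47.5000
r_2 = -10.5000 / 47.5000 = -0.221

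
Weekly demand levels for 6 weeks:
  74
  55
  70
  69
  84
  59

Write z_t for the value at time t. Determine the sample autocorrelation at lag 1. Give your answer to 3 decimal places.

Mean z̄ = (74 + 55 + 70 + 69 + 84 + 59)/6 = 68.5000
Deviations from mean: 5.5000, -13.5000, 1.5000, 0.5000, 15.5000, -9.5000
Numerator Σ_{t=1}^{5}(z_t−z̄)(z_{t+1}−z̄) = -233.2500
Denominator Σ(z_t−z̄)² = 545.5000
r_1 = -233.2500 / 545.5000 = -0.428

-0.428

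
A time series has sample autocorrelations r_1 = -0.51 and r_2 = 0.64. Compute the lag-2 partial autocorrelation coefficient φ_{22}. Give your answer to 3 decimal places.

0.513

φ_{22} = (r_2 − r_1²) / (1 − r_1²)
r_1² = (-0.51)² = 0.2601
Numerator = 0.64 − 0.2601 = 0.3799; denominator = 1 − 0.2601 = 0.7399
φ_{22} = 0.3799 / 0.7399 = 0.513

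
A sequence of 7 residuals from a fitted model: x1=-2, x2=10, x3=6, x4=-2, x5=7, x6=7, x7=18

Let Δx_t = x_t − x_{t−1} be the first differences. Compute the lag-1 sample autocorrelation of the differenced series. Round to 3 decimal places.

First differences Δx: 12, -4, -8, 9, 0, 11
Mean of differences = 3.3333
Numerator Σ(Δx_t−Δx̄)(Δx_{t+1}−Δx̄) = -89.1111
Denominator Σ(Δx_t−Δx̄)² = 359.3333
r_1(Δx) = -89.1111 / 359.3333 = -0.248

-0.248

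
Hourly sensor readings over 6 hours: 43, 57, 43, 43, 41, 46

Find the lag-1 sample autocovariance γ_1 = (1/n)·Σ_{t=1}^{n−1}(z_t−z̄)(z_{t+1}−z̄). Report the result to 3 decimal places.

-7.042

Mean z̄ = (43 + 57 + 43 + 43 + 41 + 46)/6 = 45.5000
Deviations: -2.5000, 11.5000, -2.5000, -2.5000, -4.5000, 0.5000
Σ_{t=1}^{5}(z_t−z̄)(z_{t+1}−z̄) = -42.2500
γ_1 = -42.2500 / 6 = -7.042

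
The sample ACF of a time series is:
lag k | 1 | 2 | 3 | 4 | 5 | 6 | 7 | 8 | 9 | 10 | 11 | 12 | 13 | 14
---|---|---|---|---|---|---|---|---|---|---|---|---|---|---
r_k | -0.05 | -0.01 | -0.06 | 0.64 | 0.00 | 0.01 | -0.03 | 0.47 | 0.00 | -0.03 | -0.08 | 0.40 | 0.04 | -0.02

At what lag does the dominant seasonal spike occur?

4

The largest autocorrelation is r_4 = 0.64, with weaker echoes at lags 8 (0.47) and 12 (0.40); the remaining lags stay at or below 0.04.
The dominant spike at lag 4 indicates a seasonal period of 4.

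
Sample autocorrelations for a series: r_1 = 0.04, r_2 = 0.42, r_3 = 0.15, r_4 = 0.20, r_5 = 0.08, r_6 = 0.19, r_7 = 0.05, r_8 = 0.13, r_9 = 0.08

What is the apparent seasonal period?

2

The largest autocorrelation is r_2 = 0.42, with weaker echoes at lags 4 (0.20) and 6 (0.19); the remaining lags stay at or below 0.15.
The dominant spike at lag 2 indicates a seasonal period of 2.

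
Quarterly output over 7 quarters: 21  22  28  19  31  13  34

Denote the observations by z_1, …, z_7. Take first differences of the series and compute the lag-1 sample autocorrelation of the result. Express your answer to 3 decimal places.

-0.736

First differences Δz: 1, 6, -9, 12, -18, 21
Mean of differences = 2.1667
Numerator Σ(Δz_t−Δz̄)(Δz_{t+1}−Δz̄) = -735.1944
Denominator Σ(Δz_t−Δz̄)² = 998.8333
r_1(Δz) = -735.1944 / 998.8333 = -0.736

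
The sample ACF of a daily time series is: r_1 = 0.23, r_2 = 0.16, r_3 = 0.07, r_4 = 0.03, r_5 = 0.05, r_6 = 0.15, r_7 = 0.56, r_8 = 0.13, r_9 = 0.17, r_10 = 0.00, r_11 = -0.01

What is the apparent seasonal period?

7

The largest autocorrelation is r_7 = 0.56; the remaining lags stay at or below 0.23. The elevated value at lag 1 (0.23), dropping to 0.16 at lag 2, reflects decaying short-term dependence rather than seasonality.
The dominant spike at lag 7 indicates a seasonal period of 7.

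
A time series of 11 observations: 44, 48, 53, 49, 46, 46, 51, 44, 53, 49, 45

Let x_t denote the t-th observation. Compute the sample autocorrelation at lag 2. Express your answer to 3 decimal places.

-0.309

Mean x̄ = (44 + 48 + 53 + 49 + 46 + 46 + 51 + 44 + 53 + 49 + 45)/11 = 48.0000
Numerator Σ_{t=1}^{9}(x_t−x̄)(x_{t+2}−x̄) = -34.0000
Denominator Σ(x_t−x̄)² = 110.0000
r_2 = -34.0000 / 110.0000 = -0.309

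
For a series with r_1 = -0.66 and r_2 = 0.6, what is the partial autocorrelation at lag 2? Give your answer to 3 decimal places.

φ_{22} = (r_2 − r_1²) / (1 − r_1²)
r_1² = (-0.66)² = 0.4356
Numerator = 0.6 − 0.4356 = 0.1644; denominator = 1 − 0.4356 = 0.5644
φ_{22} = 0.1644 / 0.5644 = 0.291

0.291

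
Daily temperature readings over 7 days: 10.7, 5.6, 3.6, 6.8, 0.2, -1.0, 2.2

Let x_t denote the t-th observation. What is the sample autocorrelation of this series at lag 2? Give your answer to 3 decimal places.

-0.039

Mean x̄ = (10.7 + 5.6 + 3.6 + 6.8 + 0.2 − 1.0 + 2.2)/7 = 4.0143
Deviations from mean: 6.6857, 1.5857, -0.4143, 2.7857, -3.8143, -5.0143, -1.8143
Σ(x_t−x̄)(x_{t+2}−x̄) = (-2.7698) + (4.4173) + (1.5802) + (-13.9684) + (6.9202) = -3.8204
Denominator Σ(x_t−x̄)² = 98.1286
r_2 = -3.8204 / 98.1286 = -0.039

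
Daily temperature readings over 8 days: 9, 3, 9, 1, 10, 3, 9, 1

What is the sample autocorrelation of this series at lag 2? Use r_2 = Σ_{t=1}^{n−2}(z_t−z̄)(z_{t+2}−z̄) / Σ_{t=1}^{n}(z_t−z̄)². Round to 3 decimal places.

0.704

Mean z̄ = (9 + 3 + 9 + 1 + 10 + 3 + 9 + 1)/8 = 5.6250
Deviations from mean: 3.3750, -2.6250, 3.3750, -4.6250, 4.3750, -2.6250, 3.3750, -4.6250
Numerator Σ_{t=1}^{6}(z_t−z̄)(z_{t+2}−z̄) = 77.3438
Denominator Σ(z_t−z̄)² = 109.8750
r_2 = 77.3438 / 109.8750 = 0.704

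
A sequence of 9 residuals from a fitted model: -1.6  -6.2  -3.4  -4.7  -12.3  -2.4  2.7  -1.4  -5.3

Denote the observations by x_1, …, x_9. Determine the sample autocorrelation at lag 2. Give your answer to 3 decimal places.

Mean x̄ = (-1.6 − 6.2 − 3.4 − 4.7 − 12.3 − 2.4 + 2.7 − 1.4 − 5.3)/9 = -3.8444
Numerator Σ_{t=1}^{7}(x_t−x̄)(x_{t+2}−x̄) = -63.3128
Denominator Σ(x_t−x̄)² = 136.0222
r_2 = -63.3128 / 136.0222 = -0.465

-0.465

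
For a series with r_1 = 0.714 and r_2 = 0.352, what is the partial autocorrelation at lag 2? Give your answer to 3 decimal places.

-0.322

φ_{22} = (r_2 − r_1²) / (1 − r_1²)
r_1² = (0.714)² = 0.509796
Numerator = 0.352 − 0.5098 = -0.1578; denominator = 1 − 0.5098 = 0.4902
φ_{22} = -0.1578 / 0.4902 = -0.322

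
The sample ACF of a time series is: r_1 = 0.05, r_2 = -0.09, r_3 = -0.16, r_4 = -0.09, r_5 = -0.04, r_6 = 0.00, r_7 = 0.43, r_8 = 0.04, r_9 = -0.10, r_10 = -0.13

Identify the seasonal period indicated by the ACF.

The largest autocorrelation is r_7 = 0.43; the remaining lags stay at or below 0.05.
The dominant spike at lag 7 indicates a seasonal period of 7.

7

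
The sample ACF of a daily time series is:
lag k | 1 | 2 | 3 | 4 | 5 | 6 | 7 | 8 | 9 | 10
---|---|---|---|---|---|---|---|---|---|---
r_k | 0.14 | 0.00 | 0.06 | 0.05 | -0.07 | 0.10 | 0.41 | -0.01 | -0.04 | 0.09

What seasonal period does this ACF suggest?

7

The largest autocorrelation is r_7 = 0.41; the remaining lags stay at or below 0.14.
The dominant spike at lag 7 indicates a seasonal period of 7.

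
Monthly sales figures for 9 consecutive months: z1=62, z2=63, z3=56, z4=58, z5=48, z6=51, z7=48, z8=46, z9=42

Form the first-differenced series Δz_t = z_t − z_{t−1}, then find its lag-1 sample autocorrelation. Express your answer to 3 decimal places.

-0.808

First differences Δz: 1, -7, 2, -10, 3, -3, -2, -4
Mean of differences = -2.5000
Numerator Σ(Δz_t−Δz̄)(Δz_{t+1}−Δz̄) = -114.7500
Denominator Σ(Δz_t−Δz̄)² = 142.0000
r_1(Δz) = -114.7500 / 142.0000 = -0.808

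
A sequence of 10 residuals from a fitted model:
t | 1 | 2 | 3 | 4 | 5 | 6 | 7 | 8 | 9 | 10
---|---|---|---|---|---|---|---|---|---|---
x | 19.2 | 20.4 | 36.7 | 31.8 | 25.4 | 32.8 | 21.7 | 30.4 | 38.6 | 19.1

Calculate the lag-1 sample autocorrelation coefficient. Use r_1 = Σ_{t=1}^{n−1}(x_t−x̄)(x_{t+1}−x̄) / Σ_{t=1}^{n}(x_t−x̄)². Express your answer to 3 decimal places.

-0.199

Mean x̄ = (19.2 + 20.4 + 36.7 + 31.8 + 25.4 + 32.8 + 21.7 + 30.4 + 38.6 + 19.1)/10 = 27.6100
Numerator Σ_{t=1}^{9}(x_t−x̄)(x_{t+1}−x̄) = -97.5701
Denominator Σ(x_t−x̄)² = 490.6290
r_1 = -97.5701 / 490.6290 = -0.199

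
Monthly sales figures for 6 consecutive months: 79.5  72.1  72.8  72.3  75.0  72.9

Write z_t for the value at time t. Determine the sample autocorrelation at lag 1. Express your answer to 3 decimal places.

Mean z̄ = (79.5 + 72.1 + 72.8 + 72.3 + 75.0 + 72.9)/6 = 74.1000
Deviations from mean: 5.4000, -2.0000, -1.3000, -1.8000, 0.9000, -1.2000
Numerator Σ_{t=1}^{5}(z_t−z̄)(z_{t+1}−z̄) = -8.5600
Denominator Σ(z_t−z̄)² = 40.3400
r_1 = -8.5600 / 40.3400 = -0.212

-0.212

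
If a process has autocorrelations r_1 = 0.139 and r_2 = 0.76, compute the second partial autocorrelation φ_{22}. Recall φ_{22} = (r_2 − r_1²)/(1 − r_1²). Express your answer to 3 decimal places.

φ_{22} = (r_2 − r_1²) / (1 − r_1²)
r_1² = (0.139)² = 0.019321
Numerator = 0.76 − 0.0193 = 0.7407; denominator = 1 − 0.0193 = 0.9807
φ_{22} = 0.7407 / 0.9807 = 0.755

0.755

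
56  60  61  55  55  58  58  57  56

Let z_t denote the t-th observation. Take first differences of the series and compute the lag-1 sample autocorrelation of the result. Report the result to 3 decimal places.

First differences Δz: 4, 1, -6, 0, 3, 0, -1, -1
Mean of differences = 0.0000
Numerator Σ(Δz_t−Δz̄)(Δz_{t+1}−Δz̄) = -1.0000
Denominator Σ(Δz_t−Δz̄)² = 64.0000
r_1(Δz) = -1.0000 / 64.0000 = -0.016

-0.016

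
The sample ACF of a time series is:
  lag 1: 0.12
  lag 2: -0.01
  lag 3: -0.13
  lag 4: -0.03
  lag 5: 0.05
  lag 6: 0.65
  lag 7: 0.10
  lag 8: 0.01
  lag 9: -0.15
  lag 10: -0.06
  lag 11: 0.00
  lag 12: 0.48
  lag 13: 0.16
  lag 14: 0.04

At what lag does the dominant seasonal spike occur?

The largest autocorrelation is r_6 = 0.65, with a weaker echo at lag 12 (0.48); the remaining lags stay at or below 0.16.
The dominant spike at lag 6 indicates a seasonal period of 6.

6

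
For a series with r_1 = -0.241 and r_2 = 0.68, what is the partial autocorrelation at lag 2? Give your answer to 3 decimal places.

0.660

φ_{22} = (r_2 − r_1²) / (1 − r_1²)
r_1² = (-0.241)² = 0.058081
Numerator = 0.68 − 0.0581 = 0.6219; denominator = 1 − 0.0581 = 0.9419
φ_{22} = 0.6219 / 0.9419 = 0.660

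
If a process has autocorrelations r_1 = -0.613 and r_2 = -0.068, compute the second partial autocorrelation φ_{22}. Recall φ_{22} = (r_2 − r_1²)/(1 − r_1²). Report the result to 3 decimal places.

φ_{22} = (r_2 − r_1²) / (1 − r_1²)
r_1² = (-0.613)² = 0.375769
Numerator = -0.068 − 0.3758 = -0.4438; denominator = 1 − 0.3758 = 0.6242
φ_{22} = -0.4438 / 0.6242 = -0.711

-0.711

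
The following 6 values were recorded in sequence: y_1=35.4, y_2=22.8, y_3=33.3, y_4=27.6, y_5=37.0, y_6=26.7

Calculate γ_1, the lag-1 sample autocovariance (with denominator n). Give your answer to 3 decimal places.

-18.501

Mean ȳ = (35.4 + 22.8 + 33.3 + 27.6 + 37.0 + 26.7)/6 = 30.4667
Σ_{t=1}^{5}(y_t−ȳ)(y_{t+1}−ȳ) = -111.0044
γ_1 = -111.0044 / 6 = -18.501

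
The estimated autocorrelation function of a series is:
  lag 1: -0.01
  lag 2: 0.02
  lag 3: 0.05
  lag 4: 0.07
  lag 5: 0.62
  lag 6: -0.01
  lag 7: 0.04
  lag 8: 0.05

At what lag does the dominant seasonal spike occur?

5

The largest autocorrelation is r_5 = 0.62; the remaining lags stay at or below 0.07.
The dominant spike at lag 5 indicates a seasonal period of 5.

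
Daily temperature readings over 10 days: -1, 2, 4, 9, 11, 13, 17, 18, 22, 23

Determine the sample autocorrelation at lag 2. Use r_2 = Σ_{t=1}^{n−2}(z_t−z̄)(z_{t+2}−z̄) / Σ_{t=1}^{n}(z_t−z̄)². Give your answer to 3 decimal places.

Mean z̄ = (-1 + 2 + 4 + 9 + 11 + 13 + 17 + 18 + 22 + 23)/10 = 11.8000
Numerator Σ_{t=1}^{8}(z_t−z̄)(z_{t+2}−z̄) = 255.9200
Denominator Σ(z_t−z̄)² = 625.6000
r_2 = 255.9200 / 625.6000 = 0.409

0.409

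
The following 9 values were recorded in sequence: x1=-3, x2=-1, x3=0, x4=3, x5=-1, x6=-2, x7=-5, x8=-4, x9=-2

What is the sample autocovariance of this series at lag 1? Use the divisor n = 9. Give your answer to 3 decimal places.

2.284

Mean x̄ = (-3 − 1 + 0 + 3 − 1 − 2 − 5 − 4 − 2)/9 = -1.6667
Σ_{t=1}^{8}(x_t−x̄)(x_{t+1}−x̄) = 20.5556
γ_1 = 20.5556 / 9 = 2.284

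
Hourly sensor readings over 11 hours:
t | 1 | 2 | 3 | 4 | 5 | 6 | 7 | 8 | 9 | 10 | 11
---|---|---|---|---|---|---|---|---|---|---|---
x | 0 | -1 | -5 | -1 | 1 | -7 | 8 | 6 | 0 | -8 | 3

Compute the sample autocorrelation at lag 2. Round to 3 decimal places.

Mean x̄ = (0 − 1 − 5 − 1 + 1 − 7 + 8 + 6 + 0 − 8 + 3)/11 = -0.3636
Numerator Σ_{t=1}^{9}(x_t−x̄)(x_{t+2}−x̄) = -78.5372
Denominator Σ(x_t−x̄)² = 248.5455
r_2 = -78.5372 / 248.5455 = -0.316

-0.316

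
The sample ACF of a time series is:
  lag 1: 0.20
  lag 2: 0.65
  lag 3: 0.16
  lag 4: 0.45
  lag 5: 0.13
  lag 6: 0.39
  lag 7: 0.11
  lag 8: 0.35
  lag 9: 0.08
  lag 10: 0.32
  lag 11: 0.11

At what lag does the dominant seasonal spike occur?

2

The largest autocorrelation is r_2 = 0.65, with weaker echoes at lags 4 (0.45), 6 (0.39), 8 (0.35) and 10 (0.32); the remaining lags stay at or below 0.20.
The dominant spike at lag 2 indicates a seasonal period of 2.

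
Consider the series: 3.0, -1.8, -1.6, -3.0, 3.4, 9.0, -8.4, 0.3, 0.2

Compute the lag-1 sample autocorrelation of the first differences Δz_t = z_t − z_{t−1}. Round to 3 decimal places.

-0.471

First differences Δz: -4.8, 0.2, -1.4, 6.4, 5.6, -17.4, 8.7, -0.1
Mean of differences = -0.3500
Numerator Σ(Δz_t−Δz̄)(Δz_{t+1}−Δz̄) = -223.4375
Denominator Σ(Δz_t−Δz̄)² = 474.8400
r_1(Δz) = -223.4375 / 474.8400 = -0.471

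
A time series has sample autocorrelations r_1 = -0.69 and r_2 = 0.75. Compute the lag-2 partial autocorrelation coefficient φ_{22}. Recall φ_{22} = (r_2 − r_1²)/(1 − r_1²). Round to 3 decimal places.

φ_{22} = (r_2 − r_1²) / (1 − r_1²)
r_1² = (-0.69)² = 0.4761
Numerator = 0.75 − 0.4761 = 0.2739; denominator = 1 − 0.4761 = 0.5239
φ_{22} = 0.2739 / 0.5239 = 0.523

0.523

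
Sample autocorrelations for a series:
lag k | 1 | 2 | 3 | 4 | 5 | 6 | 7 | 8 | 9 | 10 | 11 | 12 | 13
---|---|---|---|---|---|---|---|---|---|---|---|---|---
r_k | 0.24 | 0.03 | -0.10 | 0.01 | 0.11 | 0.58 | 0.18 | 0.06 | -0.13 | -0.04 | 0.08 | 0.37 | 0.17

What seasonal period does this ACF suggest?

6

The largest autocorrelation is r_6 = 0.58, with a weaker echo at lag 12 (0.37); the remaining lags stay at or below 0.24. The elevated value at lag 1 (0.24), dropping to 0.03 at lag 2, reflects decaying short-term dependence rather than seasonality.
The dominant spike at lag 6 indicates a seasonal period of 6.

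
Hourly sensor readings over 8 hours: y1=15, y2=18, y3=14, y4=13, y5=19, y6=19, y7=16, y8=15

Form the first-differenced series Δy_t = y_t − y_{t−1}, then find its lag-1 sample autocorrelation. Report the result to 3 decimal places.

First differences Δy: 3, -4, -1, 6, 0, -3, -1
Mean of differences = 0.0000
Numerator Σ(Δy_t−Δȳ)(Δy_{t+1}−Δȳ) = -11.0000
Denominator Σ(Δy_t−Δȳ)² = 72.0000
r_1(Δy) = -11.0000 / 72.0000 = -0.153

-0.153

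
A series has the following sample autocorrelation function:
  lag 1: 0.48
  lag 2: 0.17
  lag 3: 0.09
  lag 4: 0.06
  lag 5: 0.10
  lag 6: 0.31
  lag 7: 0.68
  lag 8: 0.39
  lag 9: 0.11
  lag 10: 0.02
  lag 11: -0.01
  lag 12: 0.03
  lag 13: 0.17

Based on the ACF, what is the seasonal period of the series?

The largest autocorrelation is r_7 = 0.68; the remaining lags stay at or below 0.48. The elevated value at lag 1 (0.48), dropping to 0.17 at lag 2, reflects decaying short-term dependence rather than seasonality.
The dominant spike at lag 7 indicates a seasonal period of 7.

7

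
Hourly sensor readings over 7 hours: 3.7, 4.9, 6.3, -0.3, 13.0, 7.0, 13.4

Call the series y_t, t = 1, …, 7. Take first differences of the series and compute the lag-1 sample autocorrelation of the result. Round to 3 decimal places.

-0.770

First differences Δy: 1.2, 1.4, -6.6, 13.3, -6.0, 6.4
Mean of differences = 1.6167
Numerator Σ(Δy_t−Δȳ)(Δy_{t+1}−Δȳ) = -219.5486
Denominator Σ(Δy_t−Δȳ)² = 285.1283
r_1(Δy) = -219.5486 / 285.1283 = -0.770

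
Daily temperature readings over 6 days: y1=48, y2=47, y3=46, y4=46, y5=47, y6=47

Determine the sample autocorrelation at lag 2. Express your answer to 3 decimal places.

-0.490

Mean ȳ = (48 + 47 + 46 + 46 + 47 + 47)/6 = 46.8333
Deviations from mean: 1.1667, 0.1667, -0.8333, -0.8333, 0.1667, 0.1667
Σ(y_t−ȳ)(y_{t+2}−ȳ) = (-0.9722) + (-0.1389) + (-0.1389) + (-0.1389) = -1.3889
Denominator Σ(y_t−ȳ)² = 2.8333
r_2 = -1.3889 / 2.8333 = -0.490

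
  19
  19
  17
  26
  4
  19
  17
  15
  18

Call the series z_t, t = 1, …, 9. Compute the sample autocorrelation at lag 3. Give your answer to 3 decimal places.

Mean z̄ = (19 + 19 + 17 + 26 + 4 + 19 + 17 + 15 + 18)/9 = 17.1111
Σ(z_t−z̄)(z_{t+3}−z̄) = (16.7901) + (-24.7654) + (-0.2099) + (-0.9877) + (27.6790) + (1.6790) = 20.1852
Denominator Σ(z_t−z̄)² = 266.8889
r_3 = 20.1852 / 266.8889 = 0.076

0.076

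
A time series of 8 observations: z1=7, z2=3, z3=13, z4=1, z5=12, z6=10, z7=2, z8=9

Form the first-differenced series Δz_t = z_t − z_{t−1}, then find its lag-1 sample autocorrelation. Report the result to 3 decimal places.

First differences Δz: -4, 10, -12, 11, -2, -8, 7
Mean of differences = 0.2857
Numerator Σ(Δz_t−Δz̄)(Δz_{t+1}−Δz̄) = -353.7959
Denominator Σ(Δz_t−Δz̄)² = 497.4286
r_1(Δz) = -353.7959 / 497.4286 = -0.711

-0.711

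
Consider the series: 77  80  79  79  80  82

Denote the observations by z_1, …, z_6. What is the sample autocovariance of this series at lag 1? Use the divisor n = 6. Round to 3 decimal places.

-0.042

Mean z̄ = (77 + 80 + 79 + 79 + 80 + 82)/6 = 79.5000
Σ_{t=1}^{5}(z_t−z̄)(z_{t+1}−z̄) = -0.2500
γ_1 = -0.2500 / 6 = -0.042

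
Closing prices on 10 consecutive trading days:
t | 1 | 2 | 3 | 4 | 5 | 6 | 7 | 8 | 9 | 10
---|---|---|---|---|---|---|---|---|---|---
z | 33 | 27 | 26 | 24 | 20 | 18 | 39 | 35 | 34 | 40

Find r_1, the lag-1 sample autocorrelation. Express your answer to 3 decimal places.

Mean z̄ = (33 + 27 + 26 + 24 + 20 + 18 + 39 + 35 + 34 + 40)/10 = 29.6000
Numerator Σ_{t=1}^{9}(z_t−z̄)(z_{t+1}−z̄) = 197.0400
Denominator Σ(z_t−z̄)² = 534.4000
r_1 = 197.0400 / 534.4000 = 0.369

0.369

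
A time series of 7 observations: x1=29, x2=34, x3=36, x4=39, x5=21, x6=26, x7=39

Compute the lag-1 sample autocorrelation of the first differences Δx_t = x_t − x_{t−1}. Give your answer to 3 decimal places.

-0.097

First differences Δx: 5, 2, 3, -18, 5, 13
Mean of differences = 1.6667
Numerator Σ(Δx_t−Δx̄)(Δx_{t+1}−Δx̄) = -52.4444
Denominator Σ(Δx_t−Δx̄)² = 539.3333
r_1(Δx) = -52.4444 / 539.3333 = -0.097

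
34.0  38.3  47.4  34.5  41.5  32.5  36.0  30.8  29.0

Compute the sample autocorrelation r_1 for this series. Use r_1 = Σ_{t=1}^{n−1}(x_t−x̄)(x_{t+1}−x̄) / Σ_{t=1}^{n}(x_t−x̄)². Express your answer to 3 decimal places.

0.052

Mean x̄ = (34.0 + 38.3 + 47.4 + 34.5 + 41.5 + 32.5 + 36.0 + 30.8 + 29.0)/9 = 36.0000
Numerator Σ_{t=1}^{8}(x_t−x̄)(x_{t+1}−x̄) = 13.4200
Denominator Σ(x_t−x̄)² = 260.0400
r_1 = 13.4200 / 260.0400 = 0.052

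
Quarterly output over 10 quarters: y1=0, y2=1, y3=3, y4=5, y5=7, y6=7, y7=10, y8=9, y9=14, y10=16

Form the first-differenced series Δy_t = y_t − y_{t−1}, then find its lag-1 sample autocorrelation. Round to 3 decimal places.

-0.606

First differences Δy: 1, 2, 2, 2, 0, 3, -1, 5, 2
Mean of differences = 1.7778
Numerator Σ(Δy_t−Δȳ)(Δy_{t+1}−Δȳ) = -14.2716
Denominator Σ(Δy_t−Δȳ)² = 23.5556
r_1(Δy) = -14.2716 / 23.5556 = -0.606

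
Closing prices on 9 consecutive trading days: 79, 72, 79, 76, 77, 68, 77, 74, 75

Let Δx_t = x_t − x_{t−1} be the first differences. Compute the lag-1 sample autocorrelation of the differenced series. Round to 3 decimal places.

-0.692

First differences Δx: -7, 7, -3, 1, -9, 9, -3, 1
Mean of differences = -0.5000
Numerator Σ(Δx_t−Δx̄)(Δx_{t+1}−Δx̄) = -192.2500
Denominator Σ(Δx_t−Δx̄)² = 278.0000
r_1(Δx) = -192.2500 / 278.0000 = -0.692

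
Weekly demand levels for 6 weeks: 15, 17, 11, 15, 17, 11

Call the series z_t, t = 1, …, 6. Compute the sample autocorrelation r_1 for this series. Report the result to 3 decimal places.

Mean z̄ = (15 + 17 + 11 + 15 + 17 + 11)/6 = 14.3333
Deviations from mean: 0.6667, 2.6667, -3.3333, 0.6667, 2.6667, -3.3333
Σ(z_t−z̄)(z_{t+1}−z̄) = (1.7778) + (-8.8889) + (-2.2222) + (1.7778) + (-8.8889) = -16.4444
Denominator Σ(z_t−z̄)² = 37.3333
r_1 = -16.4444 / 37.3333 = -0.440

-0.440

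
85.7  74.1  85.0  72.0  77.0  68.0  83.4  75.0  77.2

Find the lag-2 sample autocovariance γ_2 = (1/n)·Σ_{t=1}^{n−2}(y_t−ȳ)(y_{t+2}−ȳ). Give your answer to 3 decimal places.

16.412

Mean ȳ = (85.7 + 74.1 + 85.0 + 72.0 + 77.0 + 68.0 + 83.4 + 75.0 + 77.2)/9 = 77.4889
Σ_{t=1}^{7}(y_t−ȳ)(y_{t+2}−ȳ) = 147.7064
γ_2 = 147.7064 / 9 = 16.412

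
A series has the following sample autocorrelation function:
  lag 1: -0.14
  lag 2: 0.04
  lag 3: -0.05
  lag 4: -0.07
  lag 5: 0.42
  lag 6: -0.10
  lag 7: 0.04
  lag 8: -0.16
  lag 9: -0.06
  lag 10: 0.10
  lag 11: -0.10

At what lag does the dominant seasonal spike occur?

5

The largest autocorrelation is r_5 = 0.42; the remaining lags stay at or below 0.10.
The dominant spike at lag 5 indicates a seasonal period of 5.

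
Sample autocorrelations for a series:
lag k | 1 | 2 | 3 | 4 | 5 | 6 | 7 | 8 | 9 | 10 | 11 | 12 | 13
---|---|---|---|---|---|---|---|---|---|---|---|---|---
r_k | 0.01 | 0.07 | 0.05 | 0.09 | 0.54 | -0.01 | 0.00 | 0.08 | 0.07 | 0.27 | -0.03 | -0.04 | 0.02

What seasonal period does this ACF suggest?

The largest autocorrelation is r_5 = 0.54, with a weaker echo at lag 10 (0.27); the remaining lags stay at or below 0.09.
The dominant spike at lag 5 indicates a seasonal period of 5.

5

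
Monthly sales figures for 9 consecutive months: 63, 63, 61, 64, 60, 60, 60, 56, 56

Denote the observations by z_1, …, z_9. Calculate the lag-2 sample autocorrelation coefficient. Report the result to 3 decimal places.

Mean z̄ = (63 + 63 + 61 + 64 + 60 + 60 + 60 + 56 + 56)/9 = 60.3333
Σ(z_t−z̄)(z_{t+2}−z̄) = (1.7778) + (9.7778) + (-0.2222) + (-1.2222) + (0.1111) + (1.4444) + (1.4444) = 13.1111
Denominator Σ(z_t−z̄)² = 66.0000
r_2 = 13.1111 / 66.0000 = 0.199

0.199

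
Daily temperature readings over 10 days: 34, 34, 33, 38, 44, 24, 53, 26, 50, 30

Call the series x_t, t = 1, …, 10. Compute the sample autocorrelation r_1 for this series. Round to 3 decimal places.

Mean x̄ = (34 + 34 + 33 + 38 + 44 + 24 + 53 + 26 + 50 + 30)/10 = 36.6000
Numerator Σ_{t=1}^{9}(x_t−x̄)(x_{t+1}−x̄) = -682.7600
Denominator Σ(x_t−x̄)² = 846.4000
r_1 = -682.7600 / 846.4000 = -0.807

-0.807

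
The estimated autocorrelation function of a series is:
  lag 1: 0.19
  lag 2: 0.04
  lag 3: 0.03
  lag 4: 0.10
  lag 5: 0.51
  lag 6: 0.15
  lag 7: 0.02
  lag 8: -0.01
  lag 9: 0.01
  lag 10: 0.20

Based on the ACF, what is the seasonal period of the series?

5

The largest autocorrelation is r_5 = 0.51, with a weaker echo at lag 10 (0.20); the remaining lags stay at or below 0.19.
The dominant spike at lag 5 indicates a seasonal period of 5.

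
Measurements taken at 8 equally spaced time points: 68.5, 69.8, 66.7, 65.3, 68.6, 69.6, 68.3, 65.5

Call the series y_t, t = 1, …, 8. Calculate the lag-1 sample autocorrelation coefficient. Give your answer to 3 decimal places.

0.054

Mean ȳ = (68.5 + 69.8 + 66.7 + 65.3 + 68.6 + 69.6 + 68.3 + 65.5)/8 = 67.7875
Numerator Σ_{t=1}^{7}(y_t−ȳ)(y_{t+1}−ȳ) = 1.1586
Denominator Σ(y_t−ȳ)² = 21.3688
r_1 = 1.1586 / 21.3688 = 0.054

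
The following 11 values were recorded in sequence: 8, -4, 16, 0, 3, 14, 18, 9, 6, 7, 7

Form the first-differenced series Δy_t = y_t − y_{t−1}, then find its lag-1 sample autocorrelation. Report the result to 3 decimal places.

-0.523

First differences Δy: -12, 20, -16, 3, 11, 4, -9, -3, 1, 0
Mean of differences = -0.1000
Numerator Σ(Δy_t−Δȳ)(Δy_{t+1}−Δȳ) = -541.9100
Denominator Σ(Δy_t−Δȳ)² = 1036.9000
r_1(Δy) = -541.9100 / 1036.9000 = -0.523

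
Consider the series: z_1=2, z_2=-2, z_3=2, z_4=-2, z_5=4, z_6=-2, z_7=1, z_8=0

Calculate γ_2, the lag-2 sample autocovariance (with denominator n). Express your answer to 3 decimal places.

Mean z̄ = (2 − 2 + 2 − 2 + 4 − 2 + 1 + 0)/8 = 0.3750
Σ_{t=1}^{6}(z_t−z̄)(z_{t+2}−z̄) = 22.9688
γ_2 = 22.9688 / 8 = 2.871

2.871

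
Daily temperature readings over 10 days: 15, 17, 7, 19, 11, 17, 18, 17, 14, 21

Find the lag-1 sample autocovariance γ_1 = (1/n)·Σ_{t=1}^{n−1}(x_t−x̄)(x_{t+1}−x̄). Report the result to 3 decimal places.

-6.836

Mean x̄ = (15 + 17 + 7 + 19 + 11 + 17 + 18 + 17 + 14 + 21)/10 = 15.6000
Σ_{t=1}^{9}(x_t−x̄)(x_{t+1}−x̄) = -68.3600
γ_1 = -68.3600 / 10 = -6.836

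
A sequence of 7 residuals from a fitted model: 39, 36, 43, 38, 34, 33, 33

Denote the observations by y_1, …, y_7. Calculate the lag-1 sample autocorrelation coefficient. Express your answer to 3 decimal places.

Mean ȳ = (39 + 36 + 43 + 38 + 34 + 33 + 33)/7 = 36.5714
Deviations from mean: 2.4286, -0.5714, 6.4286, 1.4286, -2.5714, -3.5714, -3.5714
Numerator Σ_{t=1}^{6}(y_t−ȳ)(y_{t+1}−ȳ) = 22.3878
Denominator Σ(y_t−ȳ)² = 81.7143
r_1 = 22.3878 / 81.7143 = 0.274

0.274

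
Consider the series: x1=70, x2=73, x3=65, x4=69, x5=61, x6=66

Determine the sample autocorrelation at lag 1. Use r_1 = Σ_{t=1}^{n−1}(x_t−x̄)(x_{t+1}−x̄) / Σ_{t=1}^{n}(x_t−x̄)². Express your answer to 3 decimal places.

Mean x̄ = (70 + 73 + 65 + 69 + 61 + 66)/6 = 67.3333
Deviations from mean: 2.6667, 5.6667, -2.3333, 1.6667, -6.3333, -1.3333
Numerator Σ_{t=1}^{5}(x_t−x̄)(x_{t+1}−x̄) = -4.1111
Denominator Σ(x_t−x̄)² = 89.3333
r_1 = -4.1111 / 89.3333 = -0.046

-0.046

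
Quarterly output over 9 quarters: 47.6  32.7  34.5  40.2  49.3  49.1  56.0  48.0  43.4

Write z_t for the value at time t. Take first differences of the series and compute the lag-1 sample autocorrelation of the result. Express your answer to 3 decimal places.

0.046

First differences Δz: -14.9, 1.8, 5.7, 9.1, -0.2, 6.9, -8.0, -4.6
Mean of differences = -0.5250
Numerator Σ(Δz_t−Δz̄)(Δz_{t+1}−Δz̄) = 21.4669
Denominator Σ(Δz_t−Δz̄)² = 471.1550
r_1(Δz) = 21.4669 / 471.1550 = 0.046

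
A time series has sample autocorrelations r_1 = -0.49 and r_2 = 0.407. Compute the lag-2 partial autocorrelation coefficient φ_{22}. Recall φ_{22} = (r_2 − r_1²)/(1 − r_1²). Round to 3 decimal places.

φ_{22} = (r_2 − r_1²) / (1 − r_1²)
r_1² = (-0.49)² = 0.2401
Numerator = 0.407 − 0.2401 = 0.1669; denominator = 1 − 0.2401 = 0.7599
φ_{22} = 0.1669 / 0.7599 = 0.220

0.220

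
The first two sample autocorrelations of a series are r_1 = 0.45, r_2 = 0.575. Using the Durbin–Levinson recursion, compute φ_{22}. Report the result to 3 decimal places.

0.467

φ_{22} = (r_2 − r_1²) / (1 − r_1²)
r_1² = (0.45)² = 0.2025
Numerator = 0.575 − 0.2025 = 0.3725; denominator = 1 − 0.2025 = 0.7975
φ_{22} = 0.3725 / 0.7975 = 0.467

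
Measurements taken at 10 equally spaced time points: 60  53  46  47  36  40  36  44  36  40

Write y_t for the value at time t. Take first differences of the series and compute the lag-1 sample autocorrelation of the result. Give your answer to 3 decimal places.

First differences Δy: -7, -7, 1, -11, 4, -4, 8, -8, 4
Mean of differences = -2.2222
Numerator Σ(Δy_t−Δȳ)(Δy_{t+1}−Δȳ) = -199.7160
Denominator Σ(Δy_t−Δȳ)² = 351.5556
r_1(Δy) = -199.7160 / 351.5556 = -0.568

-0.568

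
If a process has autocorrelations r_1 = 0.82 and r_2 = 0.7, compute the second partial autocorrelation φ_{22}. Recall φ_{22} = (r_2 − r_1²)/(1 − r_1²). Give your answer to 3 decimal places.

0.084

φ_{22} = (r_2 − r_1²) / (1 − r_1²)
r_1² = (0.82)² = 0.6724
Numerator = 0.7 − 0.6724 = 0.0276; denominator = 1 − 0.6724 = 0.3276
φ_{22} = 0.0276 / 0.3276 = 0.084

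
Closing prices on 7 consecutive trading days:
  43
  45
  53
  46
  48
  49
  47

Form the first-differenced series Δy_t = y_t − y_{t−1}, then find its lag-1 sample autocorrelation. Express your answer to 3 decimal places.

First differences Δy: 2, 8, -7, 2, 1, -2
Mean of differences = 0.6667
Numerator Σ(Δy_t−Δȳ)(Δy_{t+1}−Δȳ) = -57.1111
Denominator Σ(Δy_t−Δȳ)² = 123.3333
r_1(Δy) = -57.1111 / 123.3333 = -0.463

-0.463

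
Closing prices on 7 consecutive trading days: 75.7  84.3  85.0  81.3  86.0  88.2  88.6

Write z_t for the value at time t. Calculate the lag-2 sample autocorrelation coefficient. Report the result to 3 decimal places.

-0.078

Mean z̄ = (75.7 + 84.3 + 85.0 + 81.3 + 86.0 + 88.2 + 88.6)/7 = 84.1571
Deviations from mean: -8.4571, 0.1429, 0.8429, -2.8571, 1.8429, 4.0429, 4.4429
Numerator Σ_{t=1}^{5}(z_t−z̄)(z_{t+2}−z̄) = -9.3465
Denominator Σ(z_t−z̄)² = 119.8971
r_2 = -9.3465 / 119.8971 = -0.078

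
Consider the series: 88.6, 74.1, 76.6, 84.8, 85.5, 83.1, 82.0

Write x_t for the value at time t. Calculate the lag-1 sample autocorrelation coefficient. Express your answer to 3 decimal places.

Mean x̄ = (88.6 + 74.1 + 76.6 + 84.8 + 85.5 + 83.1 + 82.0)/7 = 82.1000
Deviations from mean: 6.5000, -8.0000, -5.5000, 2.7000, 3.4000, 1.0000, -0.1000
Numerator Σ_{t=1}^{6}(x_t−x̄)(x_{t+1}−x̄) = -10.3700
Denominator Σ(x_t−x̄)² = 156.3600
r_1 = -10.3700 / 156.3600 = -0.066

-0.066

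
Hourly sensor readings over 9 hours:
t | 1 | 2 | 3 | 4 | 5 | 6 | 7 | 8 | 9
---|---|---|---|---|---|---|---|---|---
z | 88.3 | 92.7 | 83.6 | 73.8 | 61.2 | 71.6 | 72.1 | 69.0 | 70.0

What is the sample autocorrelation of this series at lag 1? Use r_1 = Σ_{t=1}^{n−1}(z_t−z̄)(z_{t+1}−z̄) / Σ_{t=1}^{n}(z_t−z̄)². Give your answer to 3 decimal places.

Mean z̄ = (88.3 + 92.7 + 83.6 + 73.8 + 61.2 + 71.6 + 72.1 + 69.0 + 70.0)/9 = 75.8111
Numerator Σ_{t=1}^{8}(z_t−z̄)(z_{t+1}−z̄) = 498.2032
Denominator Σ(z_t−z̄)² = 831.0689
r_1 = 498.2032 / 831.0689 = 0.599

0.599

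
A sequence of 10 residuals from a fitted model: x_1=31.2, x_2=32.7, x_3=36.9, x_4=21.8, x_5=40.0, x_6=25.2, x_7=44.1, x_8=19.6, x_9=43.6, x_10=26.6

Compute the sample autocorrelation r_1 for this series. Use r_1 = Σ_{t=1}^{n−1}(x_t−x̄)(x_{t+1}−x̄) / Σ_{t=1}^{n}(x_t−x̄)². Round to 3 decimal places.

-0.887

Mean x̄ = (31.2 + 32.7 + 36.9 + 21.8 + 40.0 + 25.2 + 44.1 + 19.6 + 43.6 + 26.6)/10 = 32.1700
Numerator Σ_{t=1}^{9}(x_t−x̄)(x_{t+1}−x̄) = -623.2819
Denominator Σ(x_t−x̄)² = 703.0210
r_1 = -623.2819 / 703.0210 = -0.887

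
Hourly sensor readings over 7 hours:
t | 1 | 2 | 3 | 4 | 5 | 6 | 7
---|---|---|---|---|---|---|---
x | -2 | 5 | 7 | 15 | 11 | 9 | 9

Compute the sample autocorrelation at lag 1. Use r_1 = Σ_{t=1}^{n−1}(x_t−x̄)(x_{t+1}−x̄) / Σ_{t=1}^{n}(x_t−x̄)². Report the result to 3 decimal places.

0.312

Mean x̄ = (-2 + 5 + 7 + 15 + 11 + 9 + 9)/7 = 7.7143
Σ(x_t−x̄)(x_{t+1}−x̄) = (26.3673) + (1.9388) + (-5.2041) + (23.9388) + (4.2245) + (1.6531) = 52.9184
Denominator Σ(x_t−x̄)² = 169.4286
r_1 = 52.9184 / 169.4286 = 0.312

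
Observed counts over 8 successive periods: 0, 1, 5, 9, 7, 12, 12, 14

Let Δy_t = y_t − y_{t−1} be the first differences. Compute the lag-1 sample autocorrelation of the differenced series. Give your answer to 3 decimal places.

First differences Δy: 1, 4, 4, -2, 5, 0, 2
Mean of differences = 2.0000
Numerator Σ(Δy_t−Δȳ)(Δy_{t+1}−Δȳ) = -24.0000
Denominator Σ(Δy_t−Δȳ)² = 38.0000
r_1(Δy) = -24.0000 / 38.0000 = -0.632

-0.632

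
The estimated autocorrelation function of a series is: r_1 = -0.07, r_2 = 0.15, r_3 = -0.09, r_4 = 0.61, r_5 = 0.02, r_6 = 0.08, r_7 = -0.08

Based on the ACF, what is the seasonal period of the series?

4

The largest autocorrelation is r_4 = 0.61; the remaining lags stay at or below 0.15.
The dominant spike at lag 4 indicates a seasonal period of 4.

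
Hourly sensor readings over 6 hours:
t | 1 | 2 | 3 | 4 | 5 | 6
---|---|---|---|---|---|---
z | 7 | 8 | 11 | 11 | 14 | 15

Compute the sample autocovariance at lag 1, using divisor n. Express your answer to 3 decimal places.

Mean z̄ = (7 + 8 + 11 + 11 + 14 + 15)/6 = 11.0000
Deviations: -4.0000, -3.0000, 0.0000, 0.0000, 3.0000, 4.0000
Σ_{t=1}^{5}(z_t−z̄)(z_{t+1}−z̄) = 24.0000
γ_1 = 24.0000 / 6 = 4.000

4.000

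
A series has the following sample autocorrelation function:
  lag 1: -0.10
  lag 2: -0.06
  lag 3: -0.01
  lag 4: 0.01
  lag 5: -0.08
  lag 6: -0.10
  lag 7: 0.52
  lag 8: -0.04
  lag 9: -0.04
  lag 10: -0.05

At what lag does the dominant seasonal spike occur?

7

The largest autocorrelation is r_7 = 0.52; the remaining lags stay at or below 0.01.
The dominant spike at lag 7 indicates a seasonal period of 7.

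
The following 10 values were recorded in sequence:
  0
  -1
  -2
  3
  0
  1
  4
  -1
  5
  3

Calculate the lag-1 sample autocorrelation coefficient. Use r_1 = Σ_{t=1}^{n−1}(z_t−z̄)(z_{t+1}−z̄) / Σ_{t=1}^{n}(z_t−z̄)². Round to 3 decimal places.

Mean z̄ = (0 − 1 − 2 + 3 + 0 + 1 + 4 − 1 + 5 + 3)/10 = 1.2000
Numerator Σ_{t=1}^{9}(z_t−z̄)(z_{t+1}−z̄) = -6.2400
Denominator Σ(z_t−z̄)² = 51.6000
r_1 = -6.2400 / 51.6000 = -0.121

-0.121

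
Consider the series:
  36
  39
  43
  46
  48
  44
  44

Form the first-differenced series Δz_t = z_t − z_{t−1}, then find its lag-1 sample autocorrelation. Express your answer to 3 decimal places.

0.313

First differences Δz: 3, 4, 3, 2, -4, 0
Mean of differences = 1.3333
Numerator Σ(Δz_t−Δz̄)(Δz_{t+1}−Δz̄) = 13.5556
Denominator Σ(Δz_t−Δz̄)² = 43.3333
r_1(Δz) = 13.5556 / 43.3333 = 0.313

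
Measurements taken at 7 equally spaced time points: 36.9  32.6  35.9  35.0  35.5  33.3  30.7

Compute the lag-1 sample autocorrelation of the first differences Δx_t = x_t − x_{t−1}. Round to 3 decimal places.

-0.374

First differences Δx: -4.3, 3.3, -0.9, 0.5, -2.2, -2.6
Mean of differences = -1.0333
Numerator Σ(Δx_t−Δx̄)(Δx_{t+1}−Δx̄) = -13.3344
Denominator Σ(Δx_t−Δx̄)² = 35.6333
r_1(Δx) = -13.3344 / 35.6333 = -0.374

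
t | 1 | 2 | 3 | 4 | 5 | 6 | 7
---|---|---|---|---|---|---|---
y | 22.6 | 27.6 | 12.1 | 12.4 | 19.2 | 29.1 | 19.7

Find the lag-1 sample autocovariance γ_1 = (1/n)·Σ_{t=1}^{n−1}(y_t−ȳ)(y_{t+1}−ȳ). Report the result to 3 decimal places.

2.218

Mean ȳ = (22.6 + 27.6 + 12.1 + 12.4 + 19.2 + 29.1 + 19.7)/7 = 20.3857
Deviations: 2.2143, 7.2143, -8.2857, -7.9857, -1.1857, 8.7143, -0.6857
Σ_{t=1}^{6}(y_t−ȳ)(y_{t+1}−ȳ) = 15.5269
γ_1 = 15.5269 / 7 = 2.218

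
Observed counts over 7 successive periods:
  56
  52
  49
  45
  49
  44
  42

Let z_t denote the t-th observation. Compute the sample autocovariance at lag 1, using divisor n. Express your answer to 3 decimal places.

7.160

Mean z̄ = (56 + 52 + 49 + 45 + 49 + 44 + 42)/7 = 48.1429
Σ_{t=1}^{6}(z_t−z̄)(z_{t+1}−z̄) = 50.1224
γ_1 = 50.1224 / 7 = 7.160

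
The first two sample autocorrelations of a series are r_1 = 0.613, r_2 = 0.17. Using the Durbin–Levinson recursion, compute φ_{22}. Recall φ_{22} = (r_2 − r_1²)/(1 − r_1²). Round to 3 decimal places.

-0.330

φ_{22} = (r_2 − r_1²) / (1 − r_1²)
r_1² = (0.613)² = 0.375769
Numerator = 0.17 − 0.3758 = -0.2058; denominator = 1 − 0.3758 = 0.6242
φ_{22} = -0.2058 / 0.6242 = -0.330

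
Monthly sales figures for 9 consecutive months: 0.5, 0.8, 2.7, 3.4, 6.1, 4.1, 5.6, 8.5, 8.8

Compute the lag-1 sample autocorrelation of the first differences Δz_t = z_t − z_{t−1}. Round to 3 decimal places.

First differences Δz: 0.3, 1.9, 0.7, 2.7, -2.0, 1.5, 2.9, 0.3
Mean of differences = 1.0375
Numerator Σ(Δz_t−Δz̄)(Δz_{t+1}−Δz̄) = -8.4552
Denominator Σ(Δz_t−Δz̄)² = 17.6188
r_1(Δz) = -8.4552 / 17.6188 = -0.480

-0.480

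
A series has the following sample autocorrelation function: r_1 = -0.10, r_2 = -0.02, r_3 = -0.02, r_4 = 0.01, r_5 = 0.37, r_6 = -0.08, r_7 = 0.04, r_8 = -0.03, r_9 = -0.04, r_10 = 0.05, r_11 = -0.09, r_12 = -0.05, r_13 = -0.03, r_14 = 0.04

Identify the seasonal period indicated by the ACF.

The largest autocorrelation is r_5 = 0.37; the remaining lags stay at or below 0.05.
The dominant spike at lag 5 indicates a seasonal period of 5.

5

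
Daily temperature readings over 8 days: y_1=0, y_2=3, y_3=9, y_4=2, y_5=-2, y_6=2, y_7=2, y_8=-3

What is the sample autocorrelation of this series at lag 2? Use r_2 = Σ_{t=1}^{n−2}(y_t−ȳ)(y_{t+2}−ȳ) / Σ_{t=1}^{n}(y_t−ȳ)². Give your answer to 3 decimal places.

Mean ȳ = (0 + 3 + 9 + 2 − 2 + 2 + 2 − 3)/8 = 1.6250
Deviations from mean: -1.6250, 1.3750, 7.3750, 0.3750, -3.6250, 0.3750, 0.3750, -4.6250
Σ(y_t−ȳ)(y_{t+2}−ȳ) = (-11.9844) + (0.5156) + (-26.7344) + (0.1406) + (-1.3594) + (-1.7344) = -41.1563
Denominator Σ(y_t−ȳ)² = 93.8750
r_2 = -41.1563 / 93.8750 = -0.438

-0.438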